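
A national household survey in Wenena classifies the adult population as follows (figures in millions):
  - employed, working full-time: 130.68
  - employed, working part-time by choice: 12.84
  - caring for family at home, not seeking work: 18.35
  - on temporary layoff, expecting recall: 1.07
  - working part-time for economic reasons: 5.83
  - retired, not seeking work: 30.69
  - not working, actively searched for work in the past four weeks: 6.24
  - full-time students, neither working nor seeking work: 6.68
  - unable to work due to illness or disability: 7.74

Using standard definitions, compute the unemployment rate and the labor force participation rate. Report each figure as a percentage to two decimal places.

Unemployment rate ≈ 4.67%; labor force participation rate ≈ 71.17%.

Employed = 130.68 + 12.84 + 5.83 = 149.35 million (anyone who worked, including part-time for economic reasons, counts as employed).
Unemployed = 1.07 + 6.24 = 7.31 million (jobless and actively searching, or on temporary layoff).
Labor force = 149.35 + 7.31 = 156.66 million.
Not in labor force = 18.35 + 30.69 + 6.68 + 7.74 = 63.46 million (those not working and not actively searching are outside the labor force).
Civilian working-age population = 156.66 + 63.46 = 220.12 million.
Unemployment rate = 7.31 / 156.66 = 4.67%.
Labor force participation rate = 156.66 / 220.12 = 71.17%.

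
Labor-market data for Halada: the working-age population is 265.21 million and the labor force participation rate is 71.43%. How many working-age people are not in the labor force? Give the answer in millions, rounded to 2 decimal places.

About 75.77 million are not in the labor force.

Share not in the labor force = 1 − 0.7143 = 0.2857.
Not in labor force = 0.2857 × 265.21 ≈ 75.77 million.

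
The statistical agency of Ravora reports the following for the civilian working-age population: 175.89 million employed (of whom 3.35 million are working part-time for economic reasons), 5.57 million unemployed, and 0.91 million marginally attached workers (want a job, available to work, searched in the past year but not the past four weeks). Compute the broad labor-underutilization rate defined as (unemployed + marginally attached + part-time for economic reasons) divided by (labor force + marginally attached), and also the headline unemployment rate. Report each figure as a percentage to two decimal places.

Broad underutilization rate ≈ 5.39%; headline unemployment rate ≈ 3.07%.

Labor force = 175.89 + 5.57 = 181.46 million.
Numerator = 5.57 + 0.91 + 3.35 = 9.83 million.
Denominator = 181.46 + 0.91 = 182.37 million.
Broad rate = 9.83 / 182.37 = 5.39%.
Headline unemployment rate = 5.57 / 181.46 = 3.07%.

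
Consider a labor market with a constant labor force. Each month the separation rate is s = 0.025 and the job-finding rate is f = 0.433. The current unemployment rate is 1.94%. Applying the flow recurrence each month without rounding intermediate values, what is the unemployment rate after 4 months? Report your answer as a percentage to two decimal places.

With a fixed labor force, u_{t+1} = u_t + s·(1−u_t) − f·u_t = u_t·(1−s−f) + s.
Here 1−s−f = 0.542 and s = 0.025.
u_1 = 0.019400 × 0.542 + 0.025 = 0.035515.
u_2 = 0.035515 × 0.542 + 0.025 = 0.044249.
u_3 = 0.044249 × 0.542 + 0.025 = 0.048983.
u_4 = 0.048983 × 0.542 + 0.025 = 0.051549.

Unemployment rate after four months ≈ 5.15%.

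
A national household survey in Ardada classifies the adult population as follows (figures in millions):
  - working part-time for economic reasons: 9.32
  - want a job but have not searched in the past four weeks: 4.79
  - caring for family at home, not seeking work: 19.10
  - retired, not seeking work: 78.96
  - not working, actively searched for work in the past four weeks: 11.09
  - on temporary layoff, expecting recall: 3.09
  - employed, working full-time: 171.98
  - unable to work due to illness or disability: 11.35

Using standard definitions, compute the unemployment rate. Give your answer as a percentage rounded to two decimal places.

Employed = 9.32 + 171.98 = 181.30 million (anyone who worked, including part-time for economic reasons, counts as employed).
Unemployed = 11.09 + 3.09 = 14.18 million (jobless and actively searching, or on temporary layoff).
Labor force = 181.30 + 14.18 = 195.48 million.
Unemployment rate = 14.18 / 195.48 = 7.25%.

Unemployment rate ≈ 7.25%.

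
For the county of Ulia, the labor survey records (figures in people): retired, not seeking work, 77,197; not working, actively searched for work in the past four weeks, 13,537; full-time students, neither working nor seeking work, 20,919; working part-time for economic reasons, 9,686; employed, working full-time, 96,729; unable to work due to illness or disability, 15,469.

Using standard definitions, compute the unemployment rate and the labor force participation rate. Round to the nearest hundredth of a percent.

Employed = 9,686 + 96,729 = 106,415 (anyone who worked, including part-time for economic reasons, counts as employed).
Unemployed = 13,537.
Labor force = 106,415 + 13,537 = 119,952.
Not in labor force = 77,197 + 20,919 + 15,469 = 113,585 (those not working and not actively searching are outside the labor force).
Civilian working-age population = 119,952 + 113,585 = 233,537.
Unemployment rate = 13,537 / 119,952 = 11.29%.
Labor force participation rate = 119,952 / 233,537 = 51.36%.

Unemployment rate ≈ 11.29%; labor force participation rate ≈ 51.36%.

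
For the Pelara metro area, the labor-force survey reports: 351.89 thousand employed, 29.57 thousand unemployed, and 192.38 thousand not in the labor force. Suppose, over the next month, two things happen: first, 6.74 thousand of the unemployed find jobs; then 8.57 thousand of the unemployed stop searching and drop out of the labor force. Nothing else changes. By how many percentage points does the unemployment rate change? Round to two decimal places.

Initially, labor force = 351.89 + 29.57 = 381.46 thousand, so u = 29.57/381.46 = 7.75%.
After the first change, unemployed falls and employed rises by 6.74; labor force unchanged → E = 358.63, U = 22.83, labor force = 381.46 thousand.
After the second change, unemployed and labor force both fall by 8.57 → E = 358.63, U = 14.26, labor force = 372.89 thousand.
New unemployment rate = 14.26 / 372.89 = 3.82%.
Change = 3.82% − 7.75% = −3.93 percentage points.

The unemployment rate changes by −3.93 percentage points.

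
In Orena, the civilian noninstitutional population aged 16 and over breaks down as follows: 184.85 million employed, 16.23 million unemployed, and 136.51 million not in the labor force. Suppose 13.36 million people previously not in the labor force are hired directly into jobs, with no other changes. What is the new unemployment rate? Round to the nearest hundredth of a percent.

Initially, labor force = 184.85 + 16.23 = 201.08 million, so u = 16.23/201.08 = 8.07%.
After the change, employed and labor force both rise by 13.36; unemployed unchanged → E = 198.21, U = 16.23, labor force = 214.44 million.
New unemployment rate = 16.23 / 214.44 = 7.57%.

New unemployment rate ≈ 7.57%.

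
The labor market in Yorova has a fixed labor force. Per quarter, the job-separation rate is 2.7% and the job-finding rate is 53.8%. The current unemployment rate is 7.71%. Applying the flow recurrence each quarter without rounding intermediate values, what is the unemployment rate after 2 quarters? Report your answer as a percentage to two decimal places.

Unemployment rate after two quarters ≈ 5.33%.

With a fixed labor force, u_{t+1} = u_t + s·(1−u_t) − f·u_t = u_t·(1−s−f) + s.
Here 1−s−f = 0.435 and s = 0.027.
u_1 = 0.077100 × 0.435 + 0.027 = 0.060538.
u_2 = 0.060538 × 0.435 + 0.027 = 0.053334.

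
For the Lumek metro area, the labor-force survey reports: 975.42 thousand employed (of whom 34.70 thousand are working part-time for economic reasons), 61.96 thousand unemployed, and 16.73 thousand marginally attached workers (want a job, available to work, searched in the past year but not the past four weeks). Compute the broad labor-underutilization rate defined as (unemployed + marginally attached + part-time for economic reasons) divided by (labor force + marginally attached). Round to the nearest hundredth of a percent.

Broad underutilization rate ≈ 10.76%.

Labor force = 975.42 + 61.96 = 1,037.38 thousand.
Numerator = 61.96 + 16.73 + 34.70 = 113.39 thousand.
Denominator = 1,037.38 + 16.73 = 1,054.11 thousand.
Broad rate = 113.39 / 1,054.11 = 10.76%.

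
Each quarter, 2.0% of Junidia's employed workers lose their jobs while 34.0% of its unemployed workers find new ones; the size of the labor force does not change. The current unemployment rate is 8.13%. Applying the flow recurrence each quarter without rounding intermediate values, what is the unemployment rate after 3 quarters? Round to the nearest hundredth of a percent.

Unemployment rate after three quarters ≈ 6.23%.

With a fixed labor force, u_{t+1} = u_t + s·(1−u_t) − f·u_t = u_t·(1−s−f) + s.
Here 1−s−f = 0.640 and s = 0.020.
u_1 = 0.081300 × 0.640 + 0.020 = 0.072032.
u_2 = 0.072032 × 0.640 + 0.020 = 0.066100.
u_3 = 0.066100 × 0.640 + 0.020 = 0.062304.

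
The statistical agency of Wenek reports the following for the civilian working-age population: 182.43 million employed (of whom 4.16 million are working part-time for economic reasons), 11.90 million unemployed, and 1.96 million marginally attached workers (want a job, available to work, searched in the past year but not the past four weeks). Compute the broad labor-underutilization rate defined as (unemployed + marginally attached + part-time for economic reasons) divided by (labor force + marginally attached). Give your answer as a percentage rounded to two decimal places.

Labor force = 182.43 + 11.90 = 194.33 million.
Numerator = 11.90 + 1.96 + 4.16 = 18.02 million.
Denominator = 194.33 + 1.96 = 196.29 million.
Broad rate = 18.02 / 196.29 = 9.18%.

Broad underutilization rate ≈ 9.18%.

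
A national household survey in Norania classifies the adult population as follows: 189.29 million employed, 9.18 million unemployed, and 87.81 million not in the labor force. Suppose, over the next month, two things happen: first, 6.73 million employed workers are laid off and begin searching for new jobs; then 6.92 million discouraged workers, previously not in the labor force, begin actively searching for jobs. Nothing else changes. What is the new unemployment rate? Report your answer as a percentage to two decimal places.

Initially, labor force = 189.29 + 9.18 = 198.47 million, so u = 9.18/198.47 = 4.63%.
After the first change, employed falls and unemployed rises by 6.73; labor force unchanged → E = 182.56, U = 15.91, labor force = 198.47 million.
After the second change, unemployed and labor force both rise by 6.92 → E = 182.56, U = 22.83, labor force = 205.39 million.
New unemployment rate = 22.83 / 205.39 = 11.12%.

New unemployment rate ≈ 11.12%.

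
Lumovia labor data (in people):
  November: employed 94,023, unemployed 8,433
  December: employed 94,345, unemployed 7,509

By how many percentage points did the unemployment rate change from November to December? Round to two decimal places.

November: labor force = 94,023 + 8,433 = 102,456; u = 8,433/102,456 = 8.23%.
December: labor force = 94,345 + 7,509 = 101,854; u = 7,509/101,854 = 7.37%.
Change = 7.37% − 8.23% = −0.86 pp.

The unemployment rate changed by −0.86 percentage points.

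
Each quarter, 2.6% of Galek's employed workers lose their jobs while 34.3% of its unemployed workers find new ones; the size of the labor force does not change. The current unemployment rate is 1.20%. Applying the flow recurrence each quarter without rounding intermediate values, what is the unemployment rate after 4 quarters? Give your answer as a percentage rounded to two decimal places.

With a fixed labor force, u_{t+1} = u_t + s·(1−u_t) − f·u_t = u_t·(1−s−f) + s.
Here 1−s−f = 0.631 and s = 0.026.
u_1 = 0.012000 × 0.631 + 0.026 = 0.033572.
u_2 = 0.033572 × 0.631 + 0.026 = 0.047184.
u_3 = 0.047184 × 0.631 + 0.026 = 0.055773.
u_4 = 0.055773 × 0.631 + 0.026 = 0.061193.

Unemployment rate after four quarters ≈ 6.12%.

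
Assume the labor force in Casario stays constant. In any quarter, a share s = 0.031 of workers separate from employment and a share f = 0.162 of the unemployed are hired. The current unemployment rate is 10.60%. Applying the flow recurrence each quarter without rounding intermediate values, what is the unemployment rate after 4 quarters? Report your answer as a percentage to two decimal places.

With a fixed labor force, u_{t+1} = u_t + s·(1−u_t) − f·u_t = u_t·(1−s−f) + s.
Here 1−s−f = 0.807 and s = 0.031.
u_1 = 0.106000 × 0.807 + 0.031 = 0.116542.
u_2 = 0.116542 × 0.807 + 0.031 = 0.125049.
u_3 = 0.125049 × 0.807 + 0.031 = 0.131915.
u_4 = 0.131915 × 0.807 + 0.031 = 0.137455.

Unemployment rate after four quarters ≈ 13.75%.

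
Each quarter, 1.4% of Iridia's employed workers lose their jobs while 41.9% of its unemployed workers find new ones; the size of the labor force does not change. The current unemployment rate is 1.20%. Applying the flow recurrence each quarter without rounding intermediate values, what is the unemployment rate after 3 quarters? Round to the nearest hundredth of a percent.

Unemployment rate after three quarters ≈ 2.86%.

With a fixed labor force, u_{t+1} = u_t + s·(1−u_t) − f·u_t = u_t·(1−s−f) + s.
Here 1−s−f = 0.567 and s = 0.014.
u_1 = 0.012000 × 0.567 + 0.014 = 0.020804.
u_2 = 0.020804 × 0.567 + 0.014 = 0.025796.
u_3 = 0.025796 × 0.567 + 0.014 = 0.028626.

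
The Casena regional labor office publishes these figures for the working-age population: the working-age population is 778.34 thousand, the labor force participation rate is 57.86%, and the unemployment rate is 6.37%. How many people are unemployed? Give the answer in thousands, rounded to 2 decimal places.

Labor force = 0.5786 × 778.34 = 450.35 thousand.
Unemployed = 0.0637 × 450.35 ≈ 28.69 thousand.

About 28.69 thousand are unemployed.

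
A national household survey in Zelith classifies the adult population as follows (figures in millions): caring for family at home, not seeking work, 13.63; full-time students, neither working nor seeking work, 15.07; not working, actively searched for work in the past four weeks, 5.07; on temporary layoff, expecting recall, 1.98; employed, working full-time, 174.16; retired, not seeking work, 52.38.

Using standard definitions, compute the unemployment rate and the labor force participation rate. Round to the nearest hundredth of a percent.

Unemployment rate ≈ 3.89%; labor force participation rate ≈ 69.09%.

Employed = 174.16 million.
Unemployed = 5.07 + 1.98 = 7.05 million (jobless and actively searching, or on temporary layoff).
Labor force = 174.16 + 7.05 = 181.21 million.
Not in labor force = 13.63 + 15.07 + 52.38 = 81.08 million (those not working and not actively searching are outside the labor force).
Civilian working-age population = 181.21 + 81.08 = 262.29 million.
Unemployment rate = 7.05 / 181.21 = 3.89%.
Labor force participation rate = 181.21 / 262.29 = 69.09%.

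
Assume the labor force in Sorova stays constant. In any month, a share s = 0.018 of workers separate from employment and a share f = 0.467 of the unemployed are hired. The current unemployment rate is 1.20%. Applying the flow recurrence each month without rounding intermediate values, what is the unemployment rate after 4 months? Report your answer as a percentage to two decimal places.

Unemployment rate after four months ≈ 3.53%.

With a fixed labor force, u_{t+1} = u_t + s·(1−u_t) − f·u_t = u_t·(1−s−f) + s.
Here 1−s−f = 0.515 and s = 0.018.
u_1 = 0.012000 × 0.515 + 0.018 = 0.024180.
u_2 = 0.024180 × 0.515 + 0.018 = 0.030453.
u_3 = 0.030453 × 0.515 + 0.018 = 0.033683.
u_4 = 0.033683 × 0.515 + 0.018 = 0.035347.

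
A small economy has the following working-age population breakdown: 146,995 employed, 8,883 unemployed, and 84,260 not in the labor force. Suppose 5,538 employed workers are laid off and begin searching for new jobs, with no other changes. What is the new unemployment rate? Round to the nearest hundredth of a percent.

New unemployment rate ≈ 9.25%.

Initially, labor force = 146,995 + 8,883 = 155,878, so u = 8,883/155,878 = 5.70%.
After the change, employed falls and unemployed rises by 5,538; labor force unchanged → E = 141,457, U = 14,421, labor force = 155,878.
New unemployment rate = 14,421 / 155,878 = 9.25%.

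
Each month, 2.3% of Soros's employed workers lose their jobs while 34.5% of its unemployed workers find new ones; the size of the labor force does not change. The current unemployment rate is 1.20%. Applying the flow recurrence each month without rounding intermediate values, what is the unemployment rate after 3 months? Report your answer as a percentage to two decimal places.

With a fixed labor force, u_{t+1} = u_t + s·(1−u_t) − f·u_t = u_t·(1−s−f) + s.
Here 1−s−f = 0.632 and s = 0.023.
u_1 = 0.012000 × 0.632 + 0.023 = 0.030584.
u_2 = 0.030584 × 0.632 + 0.023 = 0.042329.
u_3 = 0.042329 × 0.632 + 0.023 = 0.049752.

Unemployment rate after three months ≈ 4.98%.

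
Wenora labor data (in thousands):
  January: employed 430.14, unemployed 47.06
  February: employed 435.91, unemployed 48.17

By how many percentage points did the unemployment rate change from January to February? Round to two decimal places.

The unemployment rate changed by +0.09 percentage points.

January: labor force = 430.14 + 47.06 = 477.20; u = 47.06/477.20 = 9.86%.
February: labor force = 435.91 + 48.17 = 484.08; u = 48.17/484.08 = 9.95%.
Change = 9.95% − 9.86% = +0.09 pp.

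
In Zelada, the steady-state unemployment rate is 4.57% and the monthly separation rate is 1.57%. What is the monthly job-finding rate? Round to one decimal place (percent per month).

From u* = s/(s+f): f = s·(1−u)/u.
f = 1.57 × (1 − 0.0457) / 0.0457 = 1.4983 / 0.0457 ≈ 32.8% per month.

Job-finding rate ≈ 32.8% per month.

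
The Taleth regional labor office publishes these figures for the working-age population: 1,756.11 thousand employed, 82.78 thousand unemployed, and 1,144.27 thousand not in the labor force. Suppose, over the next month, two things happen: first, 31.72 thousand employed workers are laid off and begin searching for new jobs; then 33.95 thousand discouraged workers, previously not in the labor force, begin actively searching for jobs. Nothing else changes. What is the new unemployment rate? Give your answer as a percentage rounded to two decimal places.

Initially, labor force = 1,756.11 + 82.78 = 1,838.89 thousand, so u = 82.78/1,838.89 = 4.50%.
After the first change, employed falls and unemployed rises by 31.72; labor force unchanged → E = 1,724.39, U = 114.50, labor force = 1,838.89 thousand.
After the second change, unemployed and labor force both rise by 33.95 → E = 1,724.39, U = 148.45, labor force = 1,872.84 thousand.
New unemployment rate = 148.45 / 1,872.84 = 7.93%.

New unemployment rate ≈ 7.93%.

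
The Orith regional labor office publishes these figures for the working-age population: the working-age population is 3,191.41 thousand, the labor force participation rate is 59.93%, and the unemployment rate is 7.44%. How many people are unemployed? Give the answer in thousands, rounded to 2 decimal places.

About 142.30 thousand are unemployed.

Labor force = 0.5993 × 3,191.41 = 1,912.61 thousand.
Unemployed = 0.0744 × 1,912.61 ≈ 142.30 thousand.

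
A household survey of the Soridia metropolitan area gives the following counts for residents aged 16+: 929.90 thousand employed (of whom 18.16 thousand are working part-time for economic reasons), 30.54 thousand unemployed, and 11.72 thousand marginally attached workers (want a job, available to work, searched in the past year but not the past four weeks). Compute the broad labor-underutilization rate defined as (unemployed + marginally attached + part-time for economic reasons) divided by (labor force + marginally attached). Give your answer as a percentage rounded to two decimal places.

Broad underutilization rate ≈ 6.22%.

Labor force = 929.90 + 30.54 = 960.44 thousand.
Numerator = 30.54 + 11.72 + 18.16 = 60.42 thousand.
Denominator = 960.44 + 11.72 = 972.16 thousand.
Broad rate = 60.42 / 972.16 = 6.22%.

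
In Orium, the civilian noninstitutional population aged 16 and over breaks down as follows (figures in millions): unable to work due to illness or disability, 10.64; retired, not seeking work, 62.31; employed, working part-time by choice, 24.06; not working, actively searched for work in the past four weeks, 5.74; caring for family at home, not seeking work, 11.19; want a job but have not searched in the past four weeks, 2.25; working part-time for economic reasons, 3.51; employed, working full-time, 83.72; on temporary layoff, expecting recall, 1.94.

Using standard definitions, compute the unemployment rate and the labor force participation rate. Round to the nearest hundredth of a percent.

Unemployment rate ≈ 6.46%; labor force participation rate ≈ 57.93%.

Employed = 24.06 + 3.51 + 83.72 = 111.29 million (anyone who worked, including part-time for economic reasons, counts as employed).
Unemployed = 5.74 + 1.94 = 7.68 million (jobless and actively searching, or on temporary layoff).
Labor force = 111.29 + 7.68 = 118.97 million.
Not in labor force = 10.64 + 62.31 + 11.19 + 2.25 = 86.39 million (those not working and not actively searching are outside the labor force — including those who want a job but have given up searching).
Civilian working-age population = 118.97 + 86.39 = 205.36 million.
Unemployment rate = 7.68 / 118.97 = 6.46%.
Labor force participation rate = 118.97 / 205.36 = 57.93%.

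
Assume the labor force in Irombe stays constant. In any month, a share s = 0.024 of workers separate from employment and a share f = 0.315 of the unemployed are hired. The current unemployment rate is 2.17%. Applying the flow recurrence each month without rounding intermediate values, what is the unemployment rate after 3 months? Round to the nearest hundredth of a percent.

With a fixed labor force, u_{t+1} = u_t + s·(1−u_t) − f·u_t = u_t·(1−s−f) + s.
Here 1−s−f = 0.661 and s = 0.024.
u_1 = 0.021700 × 0.661 + 0.024 = 0.038344.
u_2 = 0.038344 × 0.661 + 0.024 = 0.049345.
u_3 = 0.049345 × 0.661 + 0.024 = 0.056617.

Unemployment rate after three months ≈ 5.66%.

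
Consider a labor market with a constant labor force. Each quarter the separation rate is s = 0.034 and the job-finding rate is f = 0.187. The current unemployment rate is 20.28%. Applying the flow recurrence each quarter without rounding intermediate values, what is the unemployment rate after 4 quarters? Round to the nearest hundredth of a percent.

With a fixed labor force, u_{t+1} = u_t + s·(1−u_t) − f·u_t = u_t·(1−s−f) + s.
Here 1−s−f = 0.779 and s = 0.034.
u_1 = 0.202800 × 0.779 + 0.034 = 0.191981.
u_2 = 0.191981 × 0.779 + 0.034 = 0.183553.
u_3 = 0.183553 × 0.779 + 0.034 = 0.176988.
u_4 = 0.176988 × 0.779 + 0.034 = 0.171874.

Unemployment rate after four quarters ≈ 17.19%.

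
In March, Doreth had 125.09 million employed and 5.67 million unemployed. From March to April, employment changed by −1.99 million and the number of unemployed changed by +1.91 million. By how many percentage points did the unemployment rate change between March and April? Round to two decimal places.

March: labor force = 125.09 + 5.67 = 130.76; u = 5.67/130.76 = 4.34%.
April: labor force = 123.10 + 7.58 = 130.68; u = 7.58/130.68 = 5.80%.
Change = 5.80% − 4.34% = +1.46 pp.

The unemployment rate changed by +1.46 percentage points.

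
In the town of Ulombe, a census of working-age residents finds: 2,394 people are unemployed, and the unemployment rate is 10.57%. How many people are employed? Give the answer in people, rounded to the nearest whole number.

About 20,255 are employed.

Labor force = U / u = 2,394 / 0.1057 ≈ 22,649.
Employed = labor force − unemployed = 22,649 − 2,394 = 20,255.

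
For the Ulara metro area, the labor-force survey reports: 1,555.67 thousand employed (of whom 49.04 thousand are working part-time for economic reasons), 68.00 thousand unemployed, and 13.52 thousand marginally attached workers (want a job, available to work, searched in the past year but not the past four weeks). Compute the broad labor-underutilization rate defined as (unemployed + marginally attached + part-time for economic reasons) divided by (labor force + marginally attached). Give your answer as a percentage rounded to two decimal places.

Labor force = 1,555.67 + 68.00 = 1,623.67 thousand.
Numerator = 68.00 + 13.52 + 49.04 = 130.56 thousand.
Denominator = 1,623.67 + 13.52 = 1,637.19 thousand.
Broad rate = 130.56 / 1,637.19 = 7.97%.

Broad underutilization rate ≈ 7.97%.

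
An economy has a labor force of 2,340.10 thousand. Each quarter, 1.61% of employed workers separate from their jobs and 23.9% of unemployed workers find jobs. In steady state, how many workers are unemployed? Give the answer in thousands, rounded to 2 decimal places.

About 147.69 thousand are unemployed in steady state.

Steady-state unemployment rate u* = s/(s+f) = 1.61/(1.61+23.9) = 0.063113.
Unemployed = u* × labor force = 0.063113 × 2,340.10 ≈ 147.69 thousand.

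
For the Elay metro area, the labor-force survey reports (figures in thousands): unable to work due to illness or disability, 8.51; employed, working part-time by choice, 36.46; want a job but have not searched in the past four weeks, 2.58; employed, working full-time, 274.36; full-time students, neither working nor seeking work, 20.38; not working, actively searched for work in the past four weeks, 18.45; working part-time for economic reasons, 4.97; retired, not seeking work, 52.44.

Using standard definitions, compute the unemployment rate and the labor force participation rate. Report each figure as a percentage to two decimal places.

Employed = 36.46 + 274.36 + 4.97 = 315.79 thousand (anyone who worked, including part-time for economic reasons, counts as employed).
Unemployed = 18.45 thousand.
Labor force = 315.79 + 18.45 = 334.24 thousand.
Not in labor force = 8.51 + 2.58 + 20.38 + 52.44 = 83.91 thousand (those not working and not actively searching are outside the labor force — including those who want a job but have given up searching).
Civilian working-age population = 334.24 + 83.91 = 418.15 thousand.
Unemployment rate = 18.45 / 334.24 = 5.52%.
Labor force participation rate = 334.24 / 418.15 = 79.93%.

Unemployment rate ≈ 5.52%; labor force participation rate ≈ 79.93%.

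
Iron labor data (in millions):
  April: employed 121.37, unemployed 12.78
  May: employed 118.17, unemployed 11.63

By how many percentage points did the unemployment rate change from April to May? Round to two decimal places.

April: labor force = 121.37 + 12.78 = 134.15; u = 12.78/134.15 = 9.53%.
May: labor force = 118.17 + 11.63 = 129.80; u = 11.63/129.80 = 8.96%.
Change = 8.96% − 9.53% = −0.57 pp.

The unemployment rate changed by −0.57 percentage points.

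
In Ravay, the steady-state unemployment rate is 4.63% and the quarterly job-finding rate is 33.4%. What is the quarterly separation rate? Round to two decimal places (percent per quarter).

From u* = s/(s+f): s = u·f/(1−u).
s = 0.0463 × 33.4 / (1 − 0.0463) = 1.5464 / 0.9537 ≈ 1.62% per quarter.

Separation rate ≈ 1.62% per quarter.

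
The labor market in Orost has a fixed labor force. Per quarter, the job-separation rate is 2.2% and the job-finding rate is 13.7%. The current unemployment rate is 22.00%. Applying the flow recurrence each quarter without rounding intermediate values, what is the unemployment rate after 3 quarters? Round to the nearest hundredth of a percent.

With a fixed labor force, u_{t+1} = u_t + s·(1−u_t) − f·u_t = u_t·(1−s−f) + s.
Here 1−s−f = 0.841 and s = 0.022.
u_1 = 0.220000 × 0.841 + 0.022 = 0.207020.
u_2 = 0.207020 × 0.841 + 0.022 = 0.196104.
u_3 = 0.196104 × 0.841 + 0.022 = 0.186923.

Unemployment rate after three quarters ≈ 18.69%.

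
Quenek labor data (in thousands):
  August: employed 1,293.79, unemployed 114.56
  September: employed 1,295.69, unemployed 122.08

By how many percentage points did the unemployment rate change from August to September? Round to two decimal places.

August: labor force = 1,293.79 + 114.56 = 1,408.35; u = 114.56/1,408.35 = 8.13%.
September: labor force = 1,295.69 + 122.08 = 1,417.77; u = 122.08/1,417.77 = 8.61%.
Change = 8.61% − 8.13% = +0.48 pp.

The unemployment rate changed by +0.48 percentage points.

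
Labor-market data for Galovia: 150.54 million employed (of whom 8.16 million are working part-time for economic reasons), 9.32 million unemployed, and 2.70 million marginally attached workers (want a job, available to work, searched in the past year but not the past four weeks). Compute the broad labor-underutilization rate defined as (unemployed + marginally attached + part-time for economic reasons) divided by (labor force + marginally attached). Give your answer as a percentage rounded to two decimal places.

Broad underutilization rate ≈ 12.41%.

Labor force = 150.54 + 9.32 = 159.86 million.
Numerator = 9.32 + 2.70 + 8.16 = 20.18 million.
Denominator = 159.86 + 2.70 = 162.56 million.
Broad rate = 20.18 / 162.56 = 12.41%.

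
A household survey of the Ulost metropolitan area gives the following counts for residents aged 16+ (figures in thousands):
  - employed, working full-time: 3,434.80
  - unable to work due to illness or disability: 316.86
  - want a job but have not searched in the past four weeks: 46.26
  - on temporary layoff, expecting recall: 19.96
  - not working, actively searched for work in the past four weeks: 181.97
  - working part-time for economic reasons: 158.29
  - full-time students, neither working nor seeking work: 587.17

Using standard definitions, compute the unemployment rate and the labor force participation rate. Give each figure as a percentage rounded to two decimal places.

Employed = 3,434.80 + 158.29 = 3,593.09 thousand (anyone who worked, including part-time for economic reasons, counts as employed).
Unemployed = 19.96 + 181.97 = 201.93 thousand (jobless and actively searching, or on temporary layoff).
Labor force = 3,593.09 + 201.93 = 3,795.02 thousand.
Not in labor force = 316.86 + 46.26 + 587.17 = 950.29 thousand (those not working and not actively searching are outside the labor force — including those who want a job but have given up searching).
Civilian working-age population = 3,795.02 + 950.29 = 4,745.31 thousand.
Unemployment rate = 201.93 / 3,795.02 = 5.32%.
Labor force participation rate = 3,795.02 / 4,745.31 = 79.97%.

Unemployment rate ≈ 5.32%; labor force participation rate ≈ 79.97%.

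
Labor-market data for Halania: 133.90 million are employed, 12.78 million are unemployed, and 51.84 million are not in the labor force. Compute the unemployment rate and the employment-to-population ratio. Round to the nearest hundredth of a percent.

Labor force = employed + unemployed = 133.90 + 12.78 = 146.68 million.
Working-age population = 146.68 + 51.84 = 198.52 million.
Unemployment rate = 12.78 / 146.68 = 8.71%.
Employment-population ratio = 133.90 / 198.52 = 67.45%.

Unemployment rate ≈ 8.71%; employment-population ratio ≈ 67.45%.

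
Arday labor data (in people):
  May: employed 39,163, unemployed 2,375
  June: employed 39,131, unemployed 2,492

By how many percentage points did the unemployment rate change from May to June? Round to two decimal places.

The unemployment rate changed by +0.27 percentage points.

May: labor force = 39,163 + 2,375 = 41,538; u = 2,375/41,538 = 5.72%.
June: labor force = 39,131 + 2,492 = 41,623; u = 2,492/41,623 = 5.99%.
Change = 5.99% − 5.72% = +0.27 pp.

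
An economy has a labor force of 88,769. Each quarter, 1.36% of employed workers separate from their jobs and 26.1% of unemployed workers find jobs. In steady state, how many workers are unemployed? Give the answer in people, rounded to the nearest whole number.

Steady-state unemployment rate u* = s/(s+f) = 1.36/(1.36+26.1) = 0.049527.
Unemployed = u* × labor force = 0.049527 × 88,769 ≈ 4,396.

About 4,396 are unemployed in steady state.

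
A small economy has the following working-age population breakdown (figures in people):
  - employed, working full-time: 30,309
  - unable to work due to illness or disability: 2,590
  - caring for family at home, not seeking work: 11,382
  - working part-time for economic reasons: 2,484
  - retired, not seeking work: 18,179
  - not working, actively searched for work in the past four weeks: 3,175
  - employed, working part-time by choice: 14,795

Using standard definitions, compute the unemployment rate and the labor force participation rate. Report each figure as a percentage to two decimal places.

Unemployment rate ≈ 6.25%; labor force participation rate ≈ 61.22%.

Employed = 30,309 + 2,484 + 14,795 = 47,588 (anyone who worked, including part-time for economic reasons, counts as employed).
Unemployed = 3,175.
Labor force = 47,588 + 3,175 = 50,763.
Not in labor force = 2,590 + 11,382 + 18,179 = 32,151 (those not working and not actively searching are outside the labor force).
Civilian working-age population = 50,763 + 32,151 = 82,914.
Unemployment rate = 3,175 / 50,763 = 6.25%.
Labor force participation rate = 50,763 / 82,914 = 61.22%.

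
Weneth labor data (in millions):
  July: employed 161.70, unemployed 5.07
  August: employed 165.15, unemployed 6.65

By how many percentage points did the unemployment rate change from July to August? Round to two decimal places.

July: labor force = 161.70 + 5.07 = 166.77; u = 5.07/166.77 = 3.04%.
August: labor force = 165.15 + 6.65 = 171.80; u = 6.65/171.80 = 3.87%.
Change = 3.87% − 3.04% = +0.83 pp.

The unemployment rate changed by +0.83 percentage points.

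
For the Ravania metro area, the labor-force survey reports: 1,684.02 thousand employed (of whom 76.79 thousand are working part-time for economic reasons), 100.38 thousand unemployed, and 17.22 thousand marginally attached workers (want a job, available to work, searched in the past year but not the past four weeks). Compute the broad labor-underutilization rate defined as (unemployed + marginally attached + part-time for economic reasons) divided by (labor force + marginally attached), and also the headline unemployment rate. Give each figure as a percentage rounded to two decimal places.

Broad underutilization rate ≈ 10.79%; headline unemployment rate ≈ 5.63%.

Labor force = 1,684.02 + 100.38 = 1,784.40 thousand.
Numerator = 100.38 + 17.22 + 76.79 = 194.39 thousand.
Denominator = 1,784.40 + 17.22 = 1,801.62 thousand.
Broad rate = 194.39 / 1,801.62 = 10.79%.
Headline unemployment rate = 100.38 / 1,784.40 = 5.63%.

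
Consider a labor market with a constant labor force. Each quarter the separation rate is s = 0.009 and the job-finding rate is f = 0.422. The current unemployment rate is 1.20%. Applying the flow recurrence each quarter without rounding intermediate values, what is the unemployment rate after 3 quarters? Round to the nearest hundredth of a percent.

Unemployment rate after three quarters ≈ 1.92%.

With a fixed labor force, u_{t+1} = u_t + s·(1−u_t) − f·u_t = u_t·(1−s−f) + s.
Here 1−s−f = 0.569 and s = 0.009.
u_1 = 0.012000 × 0.569 + 0.009 = 0.015828.
u_2 = 0.015828 × 0.569 + 0.009 = 0.018006.
u_3 = 0.018006 × 0.569 + 0.009 = 0.019245.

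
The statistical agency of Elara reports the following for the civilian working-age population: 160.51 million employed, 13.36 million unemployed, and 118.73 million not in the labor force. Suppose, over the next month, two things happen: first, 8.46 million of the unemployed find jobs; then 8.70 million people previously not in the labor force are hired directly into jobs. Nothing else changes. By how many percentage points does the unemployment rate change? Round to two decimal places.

The unemployment rate changes by −5.00 percentage points.

Initially, labor force = 160.51 + 13.36 = 173.87 million, so u = 13.36/173.87 = 7.68%.
After the first change, unemployed falls and employed rises by 8.46; labor force unchanged → E = 168.97, U = 4.90, labor force = 173.87 million.
After the second change, employed and labor force both rise by 8.70; unemployed unchanged → E = 177.67, U = 4.90, labor force = 182.57 million.
New unemployment rate = 4.90 / 182.57 = 2.68%.
Change = 2.68% − 7.68% = −5.00 percentage points.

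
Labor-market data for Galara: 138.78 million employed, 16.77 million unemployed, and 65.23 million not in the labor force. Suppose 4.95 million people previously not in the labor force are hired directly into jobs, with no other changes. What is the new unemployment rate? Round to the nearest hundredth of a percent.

Initially, labor force = 138.78 + 16.77 = 155.55 million, so u = 16.77/155.55 = 10.78%.
After the change, employed and labor force both rise by 4.95; unemployed unchanged → E = 143.73, U = 16.77, labor force = 160.50 million.
New unemployment rate = 16.77 / 160.50 = 10.45%.

New unemployment rate ≈ 10.45%.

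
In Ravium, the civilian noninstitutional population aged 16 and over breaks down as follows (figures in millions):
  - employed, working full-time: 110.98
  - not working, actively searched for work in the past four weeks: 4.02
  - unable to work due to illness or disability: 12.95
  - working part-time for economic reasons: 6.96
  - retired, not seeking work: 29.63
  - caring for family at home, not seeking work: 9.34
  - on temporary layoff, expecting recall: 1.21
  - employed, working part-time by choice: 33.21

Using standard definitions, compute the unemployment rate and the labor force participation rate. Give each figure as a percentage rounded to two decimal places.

Unemployment rate ≈ 3.34%; labor force participation rate ≈ 75.07%.

Employed = 110.98 + 6.96 + 33.21 = 151.15 million (anyone who worked, including part-time for economic reasons, counts as employed).
Unemployed = 4.02 + 1.21 = 5.23 million (jobless and actively searching, or on temporary layoff).
Labor force = 151.15 + 5.23 = 156.38 million.
Not in labor force = 12.95 + 29.63 + 9.34 = 51.92 million (those not working and not actively searching are outside the labor force).
Civilian working-age population = 156.38 + 51.92 = 208.30 million.
Unemployment rate = 5.23 / 156.38 = 3.34%.
Labor force participation rate = 156.38 / 208.30 = 75.07%.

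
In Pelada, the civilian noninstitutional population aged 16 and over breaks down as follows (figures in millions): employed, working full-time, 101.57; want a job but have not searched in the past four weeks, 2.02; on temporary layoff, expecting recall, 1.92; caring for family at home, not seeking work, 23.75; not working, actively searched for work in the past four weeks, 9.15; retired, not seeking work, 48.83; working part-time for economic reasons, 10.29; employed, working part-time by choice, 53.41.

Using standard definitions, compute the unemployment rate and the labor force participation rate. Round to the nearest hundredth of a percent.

Employed = 101.57 + 10.29 + 53.41 = 165.27 million (anyone who worked, including part-time for economic reasons, counts as employed).
Unemployed = 1.92 + 9.15 = 11.07 million (jobless and actively searching, or on temporary layoff).
Labor force = 165.27 + 11.07 = 176.34 million.
Not in labor force = 2.02 + 23.75 + 48.83 = 74.60 million (those not working and not actively searching are outside the labor force — including those who want a job but have given up searching).
Civilian working-age population = 176.34 + 74.60 = 250.94 million.
Unemployment rate = 11.07 / 176.34 = 6.28%.
Labor force participation rate = 176.34 / 250.94 = 70.27%.

Unemployment rate ≈ 6.28%; labor force participation rate ≈ 70.27%.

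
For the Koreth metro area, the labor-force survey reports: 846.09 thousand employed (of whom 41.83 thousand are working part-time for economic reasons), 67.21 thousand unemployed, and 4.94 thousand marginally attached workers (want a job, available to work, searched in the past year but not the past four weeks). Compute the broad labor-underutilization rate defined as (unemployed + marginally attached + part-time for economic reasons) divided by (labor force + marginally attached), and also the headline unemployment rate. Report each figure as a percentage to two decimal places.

Broad underutilization rate ≈ 12.41%; headline unemployment rate ≈ 7.36%.

Labor force = 846.09 + 67.21 = 913.30 thousand.
Numerator = 67.21 + 4.94 + 41.83 = 113.98 thousand.
Denominator = 913.30 + 4.94 = 918.24 thousand.
Broad rate = 113.98 / 918.24 = 12.41%.
Headline unemployment rate = 67.21 / 913.30 = 7.36%.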